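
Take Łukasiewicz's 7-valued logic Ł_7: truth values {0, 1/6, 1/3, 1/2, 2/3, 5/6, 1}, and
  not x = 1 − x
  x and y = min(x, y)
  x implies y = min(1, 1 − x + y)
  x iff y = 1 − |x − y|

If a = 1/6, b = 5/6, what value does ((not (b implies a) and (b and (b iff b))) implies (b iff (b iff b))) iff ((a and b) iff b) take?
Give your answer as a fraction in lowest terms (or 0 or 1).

1/3

b implies a = 5/6 implies 1/6 = 1/3
not (b implies a) = not 1/3 = 2/3
b iff b = 5/6 iff 5/6 = 1
b and (b iff b) = 5/6 and 1 = 5/6
not (b implies a) and (b and (b iff b)) = 2/3 and 5/6 = 2/3
b iff b = 5/6 iff 5/6 = 1
b iff (b iff b) = 5/6 iff 1 = 5/6
(not (b implies a) and (b and (b iff b))) implies (b iff (b iff b)) = 2/3 implies 5/6 = 1
a and b = 1/6 and 5/6 = 1/6
(a and b) iff b = 1/6 iff 5/6 = 1/3
((not (b implies a) and (b and (b iff b))) implies (b iff (b iff b))) iff ((a and b) iff b) = 1 iff 1/3 = 1/3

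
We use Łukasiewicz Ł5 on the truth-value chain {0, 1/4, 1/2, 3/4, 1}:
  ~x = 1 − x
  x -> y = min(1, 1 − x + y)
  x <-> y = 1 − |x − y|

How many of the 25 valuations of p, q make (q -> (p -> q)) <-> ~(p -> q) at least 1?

value 1: 1 assignment (counts)
value 3/4: 2 assignments
value 1/2: 3 assignments
value 1/4: 4 assignments
value 0: 15 assignments
So 1 of the 25 assignments meets the threshold.

1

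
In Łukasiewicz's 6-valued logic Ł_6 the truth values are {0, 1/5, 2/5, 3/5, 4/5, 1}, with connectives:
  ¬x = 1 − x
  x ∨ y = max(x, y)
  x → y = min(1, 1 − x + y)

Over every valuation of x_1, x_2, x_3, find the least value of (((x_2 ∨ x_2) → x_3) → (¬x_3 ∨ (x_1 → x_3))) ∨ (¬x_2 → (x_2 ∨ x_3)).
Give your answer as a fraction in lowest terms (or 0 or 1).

3/5

Take x_1 = 4/5, x_2 = 0, x_3 = 2/5:
x_2 ∨ x_2 = 0 ∨ 0 = 0
(x_2 ∨ x_2) → x_3 = 0 → 2/5 = 1
¬x_3 = ¬2/5 = 3/5
x_1 → x_3 = 4/5 → 2/5 = 3/5
¬x_3 ∨ (x_1 → x_3) = 3/5 ∨ 3/5 = 3/5
((x_2 ∨ x_2) → x_3) → (¬x_3 ∨ (x_1 → x_3)) = 1 → 3/5 = 3/5
¬x_2 = ¬0 = 1
x_2 ∨ x_3 = 0 ∨ 2/5 = 2/5
¬x_2 → (x_2 ∨ x_3) = 1 → 2/5 = 2/5
(((x_2 ∨ x_2) → x_3) → (¬x_3 ∨ (x_1 → x_3))) ∨ (¬x_2 → (x_2 ∨ x_3)) = 3/5 ∨ 2/5 = 3/5
No assignment yields a value below 3/5, so this is the minimum.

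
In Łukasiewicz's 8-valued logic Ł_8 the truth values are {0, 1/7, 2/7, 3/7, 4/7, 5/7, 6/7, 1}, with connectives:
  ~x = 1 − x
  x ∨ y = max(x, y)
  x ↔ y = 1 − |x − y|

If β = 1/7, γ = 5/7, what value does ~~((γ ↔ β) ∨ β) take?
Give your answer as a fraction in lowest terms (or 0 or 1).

3/7

γ ↔ β = 5/7 ↔ 1/7 = 3/7
(γ ↔ β) ∨ β = 3/7 ∨ 1/7 = 3/7
~((γ ↔ β) ∨ β) = ~3/7 = 4/7
~~((γ ↔ β) ∨ β) = ~4/7 = 3/7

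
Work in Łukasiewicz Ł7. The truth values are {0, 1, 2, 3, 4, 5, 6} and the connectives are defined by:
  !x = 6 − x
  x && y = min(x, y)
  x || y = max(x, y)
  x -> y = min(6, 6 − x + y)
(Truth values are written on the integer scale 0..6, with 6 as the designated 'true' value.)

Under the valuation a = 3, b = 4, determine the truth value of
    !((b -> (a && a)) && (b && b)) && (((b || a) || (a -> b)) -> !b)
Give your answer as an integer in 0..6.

2

a && a = 3 && 3 = 3
b -> (a && a) = 4 -> 3 = 5
b && b = 4 && 4 = 4
(b -> (a && a)) && (b && b) = 5 && 4 = 4
!((b -> (a && a)) && (b && b)) = !4 = 2
b || a = 4 || 3 = 4
a -> b = 3 -> 4 = 6
(b || a) || (a -> b) = 4 || 6 = 6
!b = !4 = 2
((b || a) || (a -> b)) -> !b = 6 -> 2 = 2
!((b -> (a && a)) && (b && b)) && (((b || a) || (a -> b)) -> !b) = 2 && 2 = 2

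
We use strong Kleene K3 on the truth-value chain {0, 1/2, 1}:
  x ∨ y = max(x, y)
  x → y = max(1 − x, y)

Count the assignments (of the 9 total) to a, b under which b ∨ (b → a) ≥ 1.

7

a = 0, b = 0 ↦ 1  ≥
a = 0, b = 1/2 ↦ 1/2  <
a = 0, b = 1 ↦ 1  ≥
a = 1/2, b = 0 ↦ 1  ≥
a = 1/2, b = 1/2 ↦ 1/2  <
a = 1/2, b = 1 ↦ 1  ≥
a = 1, b = 0 ↦ 1  ≥
a = 1, b = 1/2 ↦ 1  ≥
a = 1, b = 1 ↦ 1  ≥
So 7 of the 9 assignments meet the threshold.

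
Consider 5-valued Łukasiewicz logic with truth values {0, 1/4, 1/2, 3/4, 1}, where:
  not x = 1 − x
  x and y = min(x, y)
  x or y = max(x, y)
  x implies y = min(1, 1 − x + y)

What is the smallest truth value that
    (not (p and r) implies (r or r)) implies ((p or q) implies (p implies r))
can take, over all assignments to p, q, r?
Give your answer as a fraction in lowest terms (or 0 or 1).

1/2

Take p = 1, q = 0, r = 1/2:
p and r = 1 and 1/2 = 1/2
not (p and r) = not 1/2 = 1/2
r or r = 1/2 or 1/2 = 1/2
not (p and r) implies (r or r) = 1/2 implies 1/2 = 1
p or q = 1 or 0 = 1
p implies r = 1 implies 1/2 = 1/2
(p or q) implies (p implies r) = 1 implies 1/2 = 1/2
(not (p and r) implies (r or r)) implies ((p or q) implies (p implies r)) = 1 implies 1/2 = 1/2
No assignment yields a value below 1/2, so this is the minimum.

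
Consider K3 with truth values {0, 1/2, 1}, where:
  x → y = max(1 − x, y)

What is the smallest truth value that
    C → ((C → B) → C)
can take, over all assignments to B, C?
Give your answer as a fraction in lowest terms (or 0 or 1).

1/2

Take B = 0, C = 1/2:
C → B = 1/2 → 0 = 1/2
(C → B) → C = 1/2 → 1/2 = 1/2
C → ((C → B) → C) = 1/2 → 1/2 = 1/2
No assignment yields a value below 1/2, so this is the minimum.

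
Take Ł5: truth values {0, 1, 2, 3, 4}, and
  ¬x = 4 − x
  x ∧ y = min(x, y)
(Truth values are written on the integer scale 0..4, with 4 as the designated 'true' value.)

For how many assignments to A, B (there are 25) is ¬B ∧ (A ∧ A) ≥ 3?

4

value 4: 1 assignment (counts)
value 3: 3 assignments (counts)
value 2: 5 assignments
value 1: 7 assignments
value 0: 9 assignments
So 4 of the 25 assignments meet the threshold.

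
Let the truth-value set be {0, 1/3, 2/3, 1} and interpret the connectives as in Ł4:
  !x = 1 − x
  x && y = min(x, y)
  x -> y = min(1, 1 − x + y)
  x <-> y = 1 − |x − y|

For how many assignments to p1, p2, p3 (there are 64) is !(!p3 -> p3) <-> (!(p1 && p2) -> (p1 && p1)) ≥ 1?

value 1: 16 assignments (counts)
value 2/3: 14 assignments
value 1/3: 16 assignments
value 0: 18 assignments
So 16 of the 64 assignments meet the threshold.

16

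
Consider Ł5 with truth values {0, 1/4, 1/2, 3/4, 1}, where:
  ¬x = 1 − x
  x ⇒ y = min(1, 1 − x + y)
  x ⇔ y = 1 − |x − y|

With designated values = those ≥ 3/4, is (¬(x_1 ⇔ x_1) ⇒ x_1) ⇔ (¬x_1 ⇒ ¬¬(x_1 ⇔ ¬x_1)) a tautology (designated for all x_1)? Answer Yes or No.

No

Counterexample: take x_1 = 0.
x_1 ⇔ x_1 = 0 ⇔ 0 = 1
¬(x_1 ⇔ x_1) = ¬1 = 0
¬(x_1 ⇔ x_1) ⇒ x_1 = 0 ⇒ 0 = 1
¬x_1 = ¬0 = 1
¬x_1 = ¬0 = 1
x_1 ⇔ ¬x_1 = 0 ⇔ 1 = 0
¬(x_1 ⇔ ¬x_1) = ¬0 = 1
¬¬(x_1 ⇔ ¬x_1) = ¬1 = 0
¬x_1 ⇒ ¬¬(x_1 ⇔ ¬x_1) = 1 ⇒ 0 = 0
(¬(x_1 ⇔ x_1) ⇒ x_1) ⇔ (¬x_1 ⇒ ¬¬(x_1 ⇔ ¬x_1)) = 1 ⇔ 0 = 0
This gives 0, which is below 3/4.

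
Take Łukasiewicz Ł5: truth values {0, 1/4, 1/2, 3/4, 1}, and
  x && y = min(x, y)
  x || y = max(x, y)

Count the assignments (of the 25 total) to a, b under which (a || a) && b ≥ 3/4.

value 1: 1 assignment (counts)
value 3/4: 3 assignments (counts)
value 1/2: 5 assignments
value 1/4: 7 assignments
value 0: 9 assignments
So 4 of the 25 assignments meet the threshold.

4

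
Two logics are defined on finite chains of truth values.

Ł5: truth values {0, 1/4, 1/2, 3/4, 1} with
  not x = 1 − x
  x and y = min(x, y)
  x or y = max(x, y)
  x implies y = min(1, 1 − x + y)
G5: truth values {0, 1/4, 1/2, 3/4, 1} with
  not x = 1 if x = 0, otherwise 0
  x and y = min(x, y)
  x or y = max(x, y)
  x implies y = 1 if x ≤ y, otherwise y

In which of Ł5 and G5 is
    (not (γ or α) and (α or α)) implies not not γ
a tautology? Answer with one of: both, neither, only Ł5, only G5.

In Ł5: at α = 1/4, γ = 0 the value is 3/4 — not a tautology.
In G5: every assignment gives 1 — tautology.

only G5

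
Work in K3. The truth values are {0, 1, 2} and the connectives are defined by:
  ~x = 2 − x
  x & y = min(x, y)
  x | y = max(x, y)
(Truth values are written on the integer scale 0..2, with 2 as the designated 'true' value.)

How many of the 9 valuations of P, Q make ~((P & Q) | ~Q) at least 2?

P = 0, Q = 0 ↦ 0  <
P = 0, Q = 1 ↦ 1  <
P = 0, Q = 2 ↦ 2  ≥
P = 1, Q = 0 ↦ 0  <
P = 1, Q = 1 ↦ 1  <
P = 1, Q = 2 ↦ 1  <
P = 2, Q = 0 ↦ 0  <
P = 2, Q = 1 ↦ 1  <
P = 2, Q = 2 ↦ 0  <
So 1 of the 9 assignments meets the threshold.

1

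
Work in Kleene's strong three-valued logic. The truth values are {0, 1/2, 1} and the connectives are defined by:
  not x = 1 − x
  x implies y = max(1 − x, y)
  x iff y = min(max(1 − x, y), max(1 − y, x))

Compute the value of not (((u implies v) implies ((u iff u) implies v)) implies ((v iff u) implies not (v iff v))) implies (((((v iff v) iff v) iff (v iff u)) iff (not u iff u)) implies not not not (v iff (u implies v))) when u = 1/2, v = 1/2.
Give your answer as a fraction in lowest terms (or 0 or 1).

1/2

u implies v = 1/2 implies 1/2 = 1/2
u iff u = 1/2 iff 1/2 = 1/2
(u iff u) implies v = 1/2 implies 1/2 = 1/2
(u implies v) implies ((u iff u) implies v) = 1/2 implies 1/2 = 1/2
v iff u = 1/2 iff 1/2 = 1/2
v iff v = 1/2 iff 1/2 = 1/2
not (v iff v) = not 1/2 = 1/2
(v iff u) implies not (v iff v) = 1/2 implies 1/2 = 1/2
((u implies v) implies ((u iff u) implies v)) implies ((v iff u) implies not (v iff v)) = 1/2 implies 1/2 = 1/2
not (((u implies v) implies ((u iff u) implies v)) implies ((v iff u) implies not (v iff v))) = not 1/2 = 1/2
v iff v = 1/2 iff 1/2 = 1/2
(v iff v) iff v = 1/2 iff 1/2 = 1/2
v iff u = 1/2 iff 1/2 = 1/2
((v iff v) iff v) iff (v iff u) = 1/2 iff 1/2 = 1/2
not u = not 1/2 = 1/2
not u iff u = 1/2 iff 1/2 = 1/2
(((v iff v) iff v) iff (v iff u)) iff (not u iff u) = 1/2 iff 1/2 = 1/2
u implies v = 1/2 implies 1/2 = 1/2
v iff (u implies v) = 1/2 iff 1/2 = 1/2
not (v iff (u implies v)) = not 1/2 = 1/2
not not (v iff (u implies v)) = not 1/2 = 1/2
not not not (v iff (u implies v)) = not 1/2 = 1/2
((((v iff v) iff v) iff (v iff u)) iff (not u iff u)) implies not not not (v iff (u implies v)) = 1/2 implies 1/2 = 1/2
not (((u implies v) implies ((u iff u) implies v)) implies ((v iff u) implies not (v iff v))) implies (((((v iff v) iff v) iff (v iff u)) iff (not u iff u)) implies not not not (v iff (u implies v))) = 1/2 implies 1/2 = 1/2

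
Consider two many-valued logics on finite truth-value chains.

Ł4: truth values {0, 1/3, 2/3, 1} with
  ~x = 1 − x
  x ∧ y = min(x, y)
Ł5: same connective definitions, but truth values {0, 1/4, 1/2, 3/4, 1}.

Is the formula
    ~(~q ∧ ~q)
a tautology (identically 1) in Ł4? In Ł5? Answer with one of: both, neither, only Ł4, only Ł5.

In Ł4: at q = 0 the value is 0 — not a tautology.
In Ł5: at q = 0 the value is 0 — not a tautology.

neither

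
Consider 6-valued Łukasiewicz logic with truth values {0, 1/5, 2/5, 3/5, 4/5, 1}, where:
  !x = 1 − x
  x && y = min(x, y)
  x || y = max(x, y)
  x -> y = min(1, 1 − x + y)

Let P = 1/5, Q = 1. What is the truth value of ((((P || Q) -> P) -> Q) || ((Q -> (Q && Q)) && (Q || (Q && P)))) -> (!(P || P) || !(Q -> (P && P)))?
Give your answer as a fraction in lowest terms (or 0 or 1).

4/5

P || Q = 1/5 || 1 = 1
(P || Q) -> P = 1 -> 1/5 = 1/5
((P || Q) -> P) -> Q = 1/5 -> 1 = 1
Q && Q = 1 && 1 = 1
Q -> (Q && Q) = 1 -> 1 = 1
Q && P = 1 && 1/5 = 1/5
Q || (Q && P) = 1 || 1/5 = 1
(Q -> (Q && Q)) && (Q || (Q && P)) = 1 && 1 = 1
(((P || Q) -> P) -> Q) || ((Q -> (Q && Q)) && (Q || (Q && P))) = 1 || 1 = 1
P || P = 1/5 || 1/5 = 1/5
!(P || P) = !1/5 = 4/5
P && P = 1/5 && 1/5 = 1/5
Q -> (P && P) = 1 -> 1/5 = 1/5
!(Q -> (P && P)) = !1/5 = 4/5
!(P || P) || !(Q -> (P && P)) = 4/5 || 4/5 = 4/5
((((P || Q) -> P) -> Q) || ((Q -> (Q && Q)) && (Q || (Q && P)))) -> (!(P || P) || !(Q -> (P && P))) = 1 -> 4/5 = 4/5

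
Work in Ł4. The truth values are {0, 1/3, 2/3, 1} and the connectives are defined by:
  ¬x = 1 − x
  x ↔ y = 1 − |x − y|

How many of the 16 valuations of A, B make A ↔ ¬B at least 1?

4

A = 0, B = 0 ↦ 0  <
A = 0, B = 1/3 ↦ 1/3  <
A = 0, B = 2/3 ↦ 2/3  <
A = 0, B = 1 ↦ 1  ≥
A = 1/3, B = 0 ↦ 1/3  <
A = 1/3, B = 1/3 ↦ 2/3  <
A = 1/3, B = 2/3 ↦ 1  ≥
A = 1/3, B = 1 ↦ 2/3  <
A = 2/3, B = 0 ↦ 2/3  <
A = 2/3, B = 1/3 ↦ 1  ≥
A = 2/3, B = 2/3 ↦ 2/3  <
A = 2/3, B = 1 ↦ 1/3  <
A = 1, B = 0 ↦ 1  ≥
A = 1, B = 1/3 ↦ 2/3  <
A = 1, B = 2/3 ↦ 1/3  <
A = 1, B = 1 ↦ 0  <
So 4 of the 16 assignments meet the threshold.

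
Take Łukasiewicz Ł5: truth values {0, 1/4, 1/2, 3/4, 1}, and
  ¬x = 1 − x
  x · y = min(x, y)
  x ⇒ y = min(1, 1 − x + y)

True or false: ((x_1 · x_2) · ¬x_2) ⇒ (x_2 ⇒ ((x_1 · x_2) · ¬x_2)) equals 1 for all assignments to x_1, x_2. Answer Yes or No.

Yes

At x_1 = 1/2, x_2 = 3/4, for instance:
x_1 · x_2 = 1/2 · 3/4 = 1/2
¬x_2 = ¬3/4 = 1/4
(x_1 · x_2) · ¬x_2 = 1/2 · 1/4 = 1/4
x_2 ⇒ ((x_1 · x_2) · ¬x_2) = 3/4 ⇒ 1/4 = 1/2
((x_1 · x_2) · ¬x_2) ⇒ (x_2 ⇒ ((x_1 · x_2) · ¬x_2)) = 1/4 ⇒ 1/2 = 1
and checking the remaining 24 assignments likewise gives ≥ 1 in every case.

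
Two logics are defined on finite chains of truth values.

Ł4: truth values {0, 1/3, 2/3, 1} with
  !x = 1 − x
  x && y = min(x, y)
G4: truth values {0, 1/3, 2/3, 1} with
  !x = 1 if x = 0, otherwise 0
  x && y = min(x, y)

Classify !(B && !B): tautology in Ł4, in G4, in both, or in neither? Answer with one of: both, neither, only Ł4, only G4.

In Ł4: at B = 1/3 the value is 2/3 — not a tautology.
In G4: every assignment gives 1 — tautology.

only G4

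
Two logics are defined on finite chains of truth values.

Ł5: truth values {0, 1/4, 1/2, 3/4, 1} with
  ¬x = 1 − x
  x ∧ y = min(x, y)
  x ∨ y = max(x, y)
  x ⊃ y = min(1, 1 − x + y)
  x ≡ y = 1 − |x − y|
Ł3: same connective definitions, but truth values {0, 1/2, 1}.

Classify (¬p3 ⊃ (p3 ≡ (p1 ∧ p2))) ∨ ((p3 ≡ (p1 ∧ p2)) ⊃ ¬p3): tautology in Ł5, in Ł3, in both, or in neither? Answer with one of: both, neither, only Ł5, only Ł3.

In Ł5: every assignment gives 1 — tautology.
In Ł3: every assignment gives 1 — tautology.

both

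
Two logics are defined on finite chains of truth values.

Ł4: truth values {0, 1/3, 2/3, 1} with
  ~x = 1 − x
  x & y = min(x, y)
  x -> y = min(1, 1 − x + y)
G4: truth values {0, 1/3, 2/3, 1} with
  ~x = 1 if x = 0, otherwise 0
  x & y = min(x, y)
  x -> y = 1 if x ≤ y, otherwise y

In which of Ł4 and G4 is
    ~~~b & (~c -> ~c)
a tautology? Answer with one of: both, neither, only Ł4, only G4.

neither

In Ł4: at b = 1/3, c = 0 the value is 2/3 — not a tautology.
In G4: at b = 1/3, c = 0 the value is 0 — not a tautology.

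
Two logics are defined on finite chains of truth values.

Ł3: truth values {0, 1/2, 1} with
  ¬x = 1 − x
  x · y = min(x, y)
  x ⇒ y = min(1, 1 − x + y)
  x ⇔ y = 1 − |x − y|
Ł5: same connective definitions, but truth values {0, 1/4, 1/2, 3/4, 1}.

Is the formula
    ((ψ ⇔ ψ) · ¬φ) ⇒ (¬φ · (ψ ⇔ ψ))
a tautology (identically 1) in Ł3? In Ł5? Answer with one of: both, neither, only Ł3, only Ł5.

both

In Ł3: every assignment gives 1 — tautology.
In Ł5: every assignment gives 1 — tautology.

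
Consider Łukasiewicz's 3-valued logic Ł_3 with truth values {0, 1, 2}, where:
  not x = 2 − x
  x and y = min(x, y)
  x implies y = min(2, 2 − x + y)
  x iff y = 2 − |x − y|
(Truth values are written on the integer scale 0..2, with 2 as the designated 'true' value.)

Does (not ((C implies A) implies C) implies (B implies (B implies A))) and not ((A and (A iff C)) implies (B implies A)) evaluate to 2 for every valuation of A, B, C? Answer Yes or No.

Counterexample: take A = 0, B = 0, C = 0.
C implies A = 0 implies 0 = 2
(C implies A) implies C = 2 implies 0 = 0
not ((C implies A) implies C) = not 0 = 2
B implies A = 0 implies 0 = 2
B implies (B implies A) = 0 implies 2 = 2
not ((C implies A) implies C) implies (B implies (B implies A)) = 2 implies 2 = 2
A iff C = 0 iff 0 = 2
A and (A iff C) = 0 and 2 = 0
B implies A = 0 implies 0 = 2
(A and (A iff C)) implies (B implies A) = 0 implies 2 = 2
not ((A and (A iff C)) implies (B implies A)) = not 2 = 0
(not ((C implies A) implies C) implies (B implies (B implies A))) and not ((A and (A iff C)) implies (B implies A)) = 2 and 0 = 0
This gives 0 ≠ 2.

No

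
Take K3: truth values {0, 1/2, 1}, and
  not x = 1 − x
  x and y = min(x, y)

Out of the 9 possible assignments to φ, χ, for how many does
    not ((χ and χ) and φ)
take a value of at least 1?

5

φ = 0, χ = 0 ↦ 1  ≥
φ = 0, χ = 1/2 ↦ 1  ≥
φ = 0, χ = 1 ↦ 1  ≥
φ = 1/2, χ = 0 ↦ 1  ≥
φ = 1/2, χ = 1/2 ↦ 1/2  <
φ = 1/2, χ = 1 ↦ 1/2  <
φ = 1, χ = 0 ↦ 1  ≥
φ = 1, χ = 1/2 ↦ 1/2  <
φ = 1, χ = 1 ↦ 0  <
So 5 of the 9 assignments meet the threshold.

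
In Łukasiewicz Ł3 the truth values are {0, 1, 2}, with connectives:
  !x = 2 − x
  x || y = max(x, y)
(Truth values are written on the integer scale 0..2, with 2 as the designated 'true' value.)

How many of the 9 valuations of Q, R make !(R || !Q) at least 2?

Q = 0, R = 0 ↦ 0  <
Q = 0, R = 1 ↦ 0  <
Q = 0, R = 2 ↦ 0  <
Q = 1, R = 0 ↦ 1  <
Q = 1, R = 1 ↦ 1  <
Q = 1, R = 2 ↦ 0  <
Q = 2, R = 0 ↦ 2  ≥
Q = 2, R = 1 ↦ 1  <
Q = 2, R = 2 ↦ 0  <
So 1 of the 9 assignments meets the threshold.

1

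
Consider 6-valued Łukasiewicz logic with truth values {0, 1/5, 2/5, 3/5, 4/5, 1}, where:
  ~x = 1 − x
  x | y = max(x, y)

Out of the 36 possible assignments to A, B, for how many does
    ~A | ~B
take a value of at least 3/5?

value 1: 11 assignments (counts)
value 4/5: 9 assignments (counts)
value 3/5: 7 assignments (counts)
value 2/5: 5 assignments
value 1/5: 3 assignments
value 0: 1 assignment
So 27 of the 36 assignments meet the threshold.

27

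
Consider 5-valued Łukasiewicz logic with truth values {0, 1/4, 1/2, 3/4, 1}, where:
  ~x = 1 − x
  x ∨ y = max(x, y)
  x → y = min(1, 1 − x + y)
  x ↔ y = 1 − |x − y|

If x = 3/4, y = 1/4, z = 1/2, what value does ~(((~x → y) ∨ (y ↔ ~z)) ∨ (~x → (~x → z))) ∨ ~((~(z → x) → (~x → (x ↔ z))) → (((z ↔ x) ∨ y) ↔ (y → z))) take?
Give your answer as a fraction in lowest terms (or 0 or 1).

~x = ~3/4 = 1/4
~x → y = 1/4 → 1/4 = 1
~z = ~1/2 = 1/2
y ↔ ~z = 1/4 ↔ 1/2 = 3/4
(~x → y) ∨ (y ↔ ~z) = 1 ∨ 3/4 = 1
~x = ~3/4 = 1/4
~x = ~3/4 = 1/4
~x → z = 1/4 → 1/2 = 1
~x → (~x → z) = 1/4 → 1 = 1
((~x → y) ∨ (y ↔ ~z)) ∨ (~x → (~x → z)) = 1 ∨ 1 = 1
~(((~x → y) ∨ (y ↔ ~z)) ∨ (~x → (~x → z))) = ~1 = 0
z → x = 1/2 → 3/4 = 1
~(z → x) = ~1 = 0
~x = ~3/4 = 1/4
x ↔ z = 3/4 ↔ 1/2 = 3/4
~x → (x ↔ z) = 1/4 → 3/4 = 1
~(z → x) → (~x → (x ↔ z)) = 0 → 1 = 1
z ↔ x = 1/2 ↔ 3/4 = 3/4
(z ↔ x) ∨ y = 3/4 ∨ 1/4 = 3/4
y → z = 1/4 → 1/2 = 1
((z ↔ x) ∨ y) ↔ (y → z) = 3/4 ↔ 1 = 3/4
(~(z → x) → (~x → (x ↔ z))) → (((z ↔ x) ∨ y) ↔ (y → z)) = 1 → 3/4 = 3/4
~((~(z → x) → (~x → (x ↔ z))) → (((z ↔ x) ∨ y) ↔ (y → z))) = ~3/4 = 1/4
~(((~x → y) ∨ (y ↔ ~z)) ∨ (~x → (~x → z))) ∨ ~((~(z → x) → (~x → (x ↔ z))) → (((z ↔ x) ∨ y) ↔ (y → z))) = 0 ∨ 1/4 = 1/4

1/4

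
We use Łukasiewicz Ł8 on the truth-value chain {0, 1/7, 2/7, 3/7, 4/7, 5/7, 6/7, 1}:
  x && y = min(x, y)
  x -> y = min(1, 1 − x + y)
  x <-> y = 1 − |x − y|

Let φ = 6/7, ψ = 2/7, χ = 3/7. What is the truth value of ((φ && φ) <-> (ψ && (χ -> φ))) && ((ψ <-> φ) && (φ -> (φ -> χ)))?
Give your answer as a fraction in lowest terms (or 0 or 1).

φ && φ = 6/7 && 6/7 = 6/7
χ -> φ = 3/7 -> 6/7 = 1
ψ && (χ -> φ) = 2/7 && 1 = 2/7
(φ && φ) <-> (ψ && (χ -> φ)) = 6/7 <-> 2/7 = 3/7
ψ <-> φ = 2/7 <-> 6/7 = 3/7
φ -> χ = 6/7 -> 3/7 = 4/7
φ -> (φ -> χ) = 6/7 -> 4/7 = 5/7
(ψ <-> φ) && (φ -> (φ -> χ)) = 3/7 && 5/7 = 3/7
((φ && φ) <-> (ψ && (χ -> φ))) && ((ψ <-> φ) && (φ -> (φ -> χ))) = 3/7 && 3/7 = 3/7

3/7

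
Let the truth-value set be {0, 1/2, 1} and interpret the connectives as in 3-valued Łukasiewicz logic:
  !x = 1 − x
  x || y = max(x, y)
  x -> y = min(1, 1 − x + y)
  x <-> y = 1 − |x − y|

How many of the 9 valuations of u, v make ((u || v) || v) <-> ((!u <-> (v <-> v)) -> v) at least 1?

u = 0, v = 0 ↦ 1  ≥
u = 0, v = 1/2 ↦ 1  ≥
u = 0, v = 1 ↦ 1  ≥
u = 1/2, v = 0 ↦ 1  ≥
u = 1/2, v = 1/2 ↦ 1/2  <
u = 1/2, v = 1 ↦ 1  ≥
u = 1, v = 0 ↦ 1  ≥
u = 1, v = 1/2 ↦ 1  ≥
u = 1, v = 1 ↦ 1  ≥
So 8 of the 9 assignments meet the threshold.

8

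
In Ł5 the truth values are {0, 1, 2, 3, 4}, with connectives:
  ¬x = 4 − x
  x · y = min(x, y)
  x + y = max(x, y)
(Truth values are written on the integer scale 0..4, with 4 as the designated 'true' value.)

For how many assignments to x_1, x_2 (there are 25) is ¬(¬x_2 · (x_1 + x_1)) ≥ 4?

value 4: 9 assignments (counts)
value 3: 7 assignments
value 2: 5 assignments
value 1: 3 assignments
value 0: 1 assignment
So 9 of the 25 assignments meet the threshold.

9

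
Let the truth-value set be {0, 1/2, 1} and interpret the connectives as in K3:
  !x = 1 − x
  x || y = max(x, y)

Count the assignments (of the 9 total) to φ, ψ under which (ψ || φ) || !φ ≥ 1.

φ = 0, ψ = 0 ↦ 1  ≥
φ = 0, ψ = 1/2 ↦ 1  ≥
φ = 0, ψ = 1 ↦ 1  ≥
φ = 1/2, ψ = 0 ↦ 1/2  <
φ = 1/2, ψ = 1/2 ↦ 1/2  <
φ = 1/2, ψ = 1 ↦ 1  ≥
φ = 1, ψ = 0 ↦ 1  ≥
φ = 1, ψ = 1/2 ↦ 1  ≥
φ = 1, ψ = 1 ↦ 1  ≥
So 7 of the 9 assignments meet the threshold.

7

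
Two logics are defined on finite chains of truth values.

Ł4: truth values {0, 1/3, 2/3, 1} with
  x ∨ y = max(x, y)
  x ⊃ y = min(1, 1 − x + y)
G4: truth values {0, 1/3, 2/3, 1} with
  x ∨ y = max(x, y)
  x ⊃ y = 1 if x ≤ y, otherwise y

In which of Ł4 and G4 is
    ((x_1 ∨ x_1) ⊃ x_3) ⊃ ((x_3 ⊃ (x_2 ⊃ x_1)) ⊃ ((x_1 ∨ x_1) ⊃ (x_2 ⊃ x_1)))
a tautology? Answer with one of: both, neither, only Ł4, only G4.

In Ł4: every assignment gives 1 — tautology.
In G4: every assignment gives 1 — tautology.

both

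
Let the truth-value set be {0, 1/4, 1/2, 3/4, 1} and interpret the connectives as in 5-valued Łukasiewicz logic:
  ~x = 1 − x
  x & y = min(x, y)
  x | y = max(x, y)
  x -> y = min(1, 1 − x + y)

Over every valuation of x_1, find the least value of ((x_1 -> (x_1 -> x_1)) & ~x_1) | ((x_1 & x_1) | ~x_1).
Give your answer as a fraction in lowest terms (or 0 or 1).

Take x_1 = 1/2:
x_1 -> x_1 = 1/2 -> 1/2 = 1
x_1 -> (x_1 -> x_1) = 1/2 -> 1 = 1
~x_1 = ~1/2 = 1/2
(x_1 -> (x_1 -> x_1)) & ~x_1 = 1 & 1/2 = 1/2
x_1 & x_1 = 1/2 & 1/2 = 1/2
~x_1 = ~1/2 = 1/2
(x_1 & x_1) | ~x_1 = 1/2 | 1/2 = 1/2
((x_1 -> (x_1 -> x_1)) & ~x_1) | ((x_1 & x_1) | ~x_1) = 1/2 | 1/2 = 1/2
No assignment yields a value below 1/2, so this is the minimum.

1/2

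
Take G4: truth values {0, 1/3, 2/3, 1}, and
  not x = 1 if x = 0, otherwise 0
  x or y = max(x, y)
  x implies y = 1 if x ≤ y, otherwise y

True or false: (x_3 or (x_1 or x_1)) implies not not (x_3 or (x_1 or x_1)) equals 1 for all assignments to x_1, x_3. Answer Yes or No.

Yes

x_1 = 0, x_3 = 0 ↦ 1
x_1 = 0, x_3 = 1/3 ↦ 1
x_1 = 0, x_3 = 2/3 ↦ 1
x_1 = 0, x_3 = 1 ↦ 1
x_1 = 1/3, x_3 = 0 ↦ 1
x_1 = 1/3, x_3 = 1/3 ↦ 1
x_1 = 1/3, x_3 = 2/3 ↦ 1
x_1 = 1/3, x_3 = 1 ↦ 1
x_1 = 2/3, x_3 = 0 ↦ 1
x_1 = 2/3, x_3 = 1/3 ↦ 1
x_1 = 2/3, x_3 = 2/3 ↦ 1
x_1 = 2/3, x_3 = 1 ↦ 1
x_1 = 1, x_3 = 0 ↦ 1
x_1 = 1, x_3 = 1/3 ↦ 1
x_1 = 1, x_3 = 2/3 ↦ 1
x_1 = 1, x_3 = 1 ↦ 1
Every assignment gives a value ≥ 1.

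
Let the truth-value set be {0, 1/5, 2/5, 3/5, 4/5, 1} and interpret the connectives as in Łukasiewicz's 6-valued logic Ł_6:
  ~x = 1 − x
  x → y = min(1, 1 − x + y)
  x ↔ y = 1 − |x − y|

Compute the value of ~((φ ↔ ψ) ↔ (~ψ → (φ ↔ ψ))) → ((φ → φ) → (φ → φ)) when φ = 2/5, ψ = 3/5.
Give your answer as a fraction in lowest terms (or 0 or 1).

1

φ ↔ ψ = 2/5 ↔ 3/5 = 4/5
~ψ = ~3/5 = 2/5
φ ↔ ψ = 2/5 ↔ 3/5 = 4/5
~ψ → (φ ↔ ψ) = 2/5 → 4/5 = 1
(φ ↔ ψ) ↔ (~ψ → (φ ↔ ψ)) = 4/5 ↔ 1 = 4/5
~((φ ↔ ψ) ↔ (~ψ → (φ ↔ ψ))) = ~4/5 = 1/5
φ → φ = 2/5 → 2/5 = 1
φ → φ = 2/5 → 2/5 = 1
(φ → φ) → (φ → φ) = 1 → 1 = 1
~((φ ↔ ψ) ↔ (~ψ → (φ ↔ ψ))) → ((φ → φ) → (φ → φ)) = 1/5 → 1 = 1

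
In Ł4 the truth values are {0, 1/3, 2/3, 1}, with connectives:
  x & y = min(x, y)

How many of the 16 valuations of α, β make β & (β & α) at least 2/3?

4

α = 0, β = 0 ↦ 0  <
α = 0, β = 1/3 ↦ 0  <
α = 0, β = 2/3 ↦ 0  <
α = 0, β = 1 ↦ 0  <
α = 1/3, β = 0 ↦ 0  <
α = 1/3, β = 1/3 ↦ 1/3  <
α = 1/3, β = 2/3 ↦ 1/3  <
α = 1/3, β = 1 ↦ 1/3  <
α = 2/3, β = 0 ↦ 0  <
α = 2/3, β = 1/3 ↦ 1/3  <
α = 2/3, β = 2/3 ↦ 2/3  ≥
α = 2/3, β = 1 ↦ 2/3  ≥
α = 1, β = 0 ↦ 0  <
α = 1, β = 1/3 ↦ 1/3  <
α = 1, β = 2/3 ↦ 2/3  ≥
α = 1, β = 1 ↦ 1  ≥
So 4 of the 16 assignments meet the threshold.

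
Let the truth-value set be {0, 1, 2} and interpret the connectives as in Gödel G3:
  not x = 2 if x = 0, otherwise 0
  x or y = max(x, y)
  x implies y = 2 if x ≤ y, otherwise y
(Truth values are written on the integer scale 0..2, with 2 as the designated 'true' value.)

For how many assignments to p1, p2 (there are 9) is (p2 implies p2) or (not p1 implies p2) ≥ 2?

p1 = 0, p2 = 0 ↦ 2  ≥
p1 = 0, p2 = 1 ↦ 2  ≥
p1 = 0, p2 = 2 ↦ 2  ≥
p1 = 1, p2 = 0 ↦ 2  ≥
p1 = 1, p2 = 1 ↦ 2  ≥
p1 = 1, p2 = 2 ↦ 2  ≥
p1 = 2, p2 = 0 ↦ 2  ≥
p1 = 2, p2 = 1 ↦ 2  ≥
p1 = 2, p2 = 2 ↦ 2  ≥
So 9 of the 9 assignments meet the threshold.

9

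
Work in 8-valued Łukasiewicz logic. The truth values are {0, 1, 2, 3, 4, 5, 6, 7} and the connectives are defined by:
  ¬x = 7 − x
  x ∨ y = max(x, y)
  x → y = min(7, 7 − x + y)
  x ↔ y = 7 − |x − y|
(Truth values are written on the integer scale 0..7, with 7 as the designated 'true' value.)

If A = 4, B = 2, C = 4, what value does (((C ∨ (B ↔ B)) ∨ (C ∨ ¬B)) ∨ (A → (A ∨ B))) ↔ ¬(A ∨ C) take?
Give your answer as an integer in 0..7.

B ↔ B = 2 ↔ 2 = 7
C ∨ (B ↔ B) = 4 ∨ 7 = 7
¬B = ¬2 = 5
C ∨ ¬B = 4 ∨ 5 = 5
(C ∨ (B ↔ B)) ∨ (C ∨ ¬B) = 7 ∨ 5 = 7
A ∨ B = 4 ∨ 2 = 4
A → (A ∨ B) = 4 → 4 = 7
((C ∨ (B ↔ B)) ∨ (C ∨ ¬B)) ∨ (A → (A ∨ B)) = 7 ∨ 7 = 7
A ∨ C = 4 ∨ 4 = 4
¬(A ∨ C) = ¬4 = 3
(((C ∨ (B ↔ B)) ∨ (C ∨ ¬B)) ∨ (A → (A ∨ B))) ↔ ¬(A ∨ C) = 7 ↔ 3 = 3

3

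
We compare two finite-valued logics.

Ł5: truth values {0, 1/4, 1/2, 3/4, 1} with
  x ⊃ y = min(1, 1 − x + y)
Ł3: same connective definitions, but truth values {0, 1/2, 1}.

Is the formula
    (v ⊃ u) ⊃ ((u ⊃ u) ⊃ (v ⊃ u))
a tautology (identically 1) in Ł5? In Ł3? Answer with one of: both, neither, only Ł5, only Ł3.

In Ł5: every assignment gives 1 — tautology.
In Ł3: every assignment gives 1 — tautology.

both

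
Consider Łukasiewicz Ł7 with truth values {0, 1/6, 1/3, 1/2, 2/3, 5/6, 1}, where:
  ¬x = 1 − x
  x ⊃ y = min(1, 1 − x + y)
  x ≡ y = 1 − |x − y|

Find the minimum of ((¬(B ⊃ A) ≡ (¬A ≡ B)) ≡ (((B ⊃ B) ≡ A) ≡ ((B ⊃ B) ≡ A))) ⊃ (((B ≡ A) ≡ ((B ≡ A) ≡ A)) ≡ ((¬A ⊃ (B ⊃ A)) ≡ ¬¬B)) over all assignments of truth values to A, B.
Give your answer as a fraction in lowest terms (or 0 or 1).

1/3

Take A = 1/3, B = 0:
B ⊃ A = 0 ⊃ 1/3 = 1
¬(B ⊃ A) = ¬1 = 0
¬A = ¬1/3 = 2/3
¬A ≡ B = 2/3 ≡ 0 = 1/3
¬(B ⊃ A) ≡ (¬A ≡ B) = 0 ≡ 1/3 = 2/3
B ⊃ B = 0 ⊃ 0 = 1
(B ⊃ B) ≡ A = 1 ≡ 1/3 = 1/3
B ⊃ B = 0 ⊃ 0 = 1
(B ⊃ B) ≡ A = 1 ≡ 1/3 = 1/3
((B ⊃ B) ≡ A) ≡ ((B ⊃ B) ≡ A) = 1/3 ≡ 1/3 = 1
(¬(B ⊃ A) ≡ (¬A ≡ B)) ≡ (((B ⊃ B) ≡ A) ≡ ((B ⊃ B) ≡ A)) = 2/3 ≡ 1 = 2/3
B ≡ A = 0 ≡ 1/3 = 2/3
B ≡ A = 0 ≡ 1/3 = 2/3
(B ≡ A) ≡ A = 2/3 ≡ 1/3 = 2/3
(B ≡ A) ≡ ((B ≡ A) ≡ A) = 2/3 ≡ 2/3 = 1
¬A = ¬1/3 = 2/3
B ⊃ A = 0 ⊃ 1/3 = 1
¬A ⊃ (B ⊃ A) = 2/3 ⊃ 1 = 1
¬B = ¬0 = 1
¬¬B = ¬1 = 0
(¬A ⊃ (B ⊃ A)) ≡ ¬¬B = 1 ≡ 0 = 0
((B ≡ A) ≡ ((B ≡ A) ≡ A)) ≡ ((¬A ⊃ (B ⊃ A)) ≡ ¬¬B) = 1 ≡ 0 = 0
((¬(B ⊃ A) ≡ (¬A ≡ B)) ≡ (((B ⊃ B) ≡ A) ≡ ((B ⊃ B) ≡ A))) ⊃ (((B ≡ A) ≡ ((B ≡ A) ≡ A)) ≡ ((¬A ⊃ (B ⊃ A)) ≡ ¬¬B)) = 2/3 ⊃ 0 = 1/3
No assignment yields a value below 1/3, so this is the minimum.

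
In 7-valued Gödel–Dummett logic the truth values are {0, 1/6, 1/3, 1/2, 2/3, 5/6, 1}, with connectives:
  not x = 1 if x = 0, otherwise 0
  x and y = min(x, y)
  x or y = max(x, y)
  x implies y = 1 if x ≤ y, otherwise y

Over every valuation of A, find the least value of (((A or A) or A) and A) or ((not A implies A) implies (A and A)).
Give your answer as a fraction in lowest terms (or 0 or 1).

1/6

Take A = 1/6:
A or A = 1/6 or 1/6 = 1/6
(A or A) or A = 1/6 or 1/6 = 1/6
((A or A) or A) and A = 1/6 and 1/6 = 1/6
not A = not 1/6 = 0
not A implies A = 0 implies 1/6 = 1
A and A = 1/6 and 1/6 = 1/6
(not A implies A) implies (A and A) = 1 implies 1/6 = 1/6
(((A or A) or A) and A) or ((not A implies A) implies (A and A)) = 1/6 or 1/6 = 1/6
No assignment yields a value below 1/6, so this is the minimum.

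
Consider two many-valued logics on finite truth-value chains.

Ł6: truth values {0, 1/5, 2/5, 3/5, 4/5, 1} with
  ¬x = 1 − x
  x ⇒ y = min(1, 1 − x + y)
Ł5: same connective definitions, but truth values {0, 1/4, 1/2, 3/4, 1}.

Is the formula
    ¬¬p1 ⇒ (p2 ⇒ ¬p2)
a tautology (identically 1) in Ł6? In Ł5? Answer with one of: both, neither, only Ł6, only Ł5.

In Ł6: at p1 = 1/5, p2 = 1 the value is 4/5 — not a tautology.
In Ł5: at p1 = 1/4, p2 = 1 the value is 3/4 — not a tautology.

neither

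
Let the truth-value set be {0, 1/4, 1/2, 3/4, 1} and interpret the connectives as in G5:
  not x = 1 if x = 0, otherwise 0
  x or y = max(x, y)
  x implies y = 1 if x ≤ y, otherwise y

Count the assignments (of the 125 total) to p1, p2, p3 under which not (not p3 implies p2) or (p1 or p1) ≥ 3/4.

value 1: 29 assignments (counts)
value 3/4: 24 assignments (counts)
value 1/2: 24 assignments
value 1/4: 24 assignments
value 0: 24 assignments
So 53 of the 125 assignments meet the threshold.

53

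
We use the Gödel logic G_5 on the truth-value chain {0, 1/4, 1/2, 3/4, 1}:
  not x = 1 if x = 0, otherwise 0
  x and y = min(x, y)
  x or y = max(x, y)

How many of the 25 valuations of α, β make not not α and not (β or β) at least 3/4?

4

value 1: 4 assignments (counts)
value 0: 21 assignments
So 4 of the 25 assignments meet the threshold.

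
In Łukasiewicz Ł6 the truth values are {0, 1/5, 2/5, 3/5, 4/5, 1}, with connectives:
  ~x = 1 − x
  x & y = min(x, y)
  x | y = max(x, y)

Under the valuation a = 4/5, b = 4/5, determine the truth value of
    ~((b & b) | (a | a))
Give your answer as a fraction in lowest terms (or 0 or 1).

1/5

b & b = 4/5 & 4/5 = 4/5
a | a = 4/5 | 4/5 = 4/5
(b & b) | (a | a) = 4/5 | 4/5 = 4/5
~((b & b) | (a | a)) = ~4/5 = 1/5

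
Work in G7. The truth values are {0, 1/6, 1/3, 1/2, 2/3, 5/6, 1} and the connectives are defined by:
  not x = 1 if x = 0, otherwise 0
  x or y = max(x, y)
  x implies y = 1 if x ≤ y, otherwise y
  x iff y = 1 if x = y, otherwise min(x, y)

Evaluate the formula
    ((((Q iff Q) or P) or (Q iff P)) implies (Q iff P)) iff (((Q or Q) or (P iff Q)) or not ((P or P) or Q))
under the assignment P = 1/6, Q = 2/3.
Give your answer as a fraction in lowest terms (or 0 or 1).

Q iff Q = 2/3 iff 2/3 = 1
(Q iff Q) or P = 1 or 1/6 = 1
Q iff P = 2/3 iff 1/6 = 1/6
((Q iff Q) or P) or (Q iff P) = 1 or 1/6 = 1
Q iff P = 2/3 iff 1/6 = 1/6
(((Q iff Q) or P) or (Q iff P)) implies (Q iff P) = 1 implies 1/6 = 1/6
Q or Q = 2/3 or 2/3 = 2/3
P iff Q = 1/6 iff 2/3 = 1/6
(Q or Q) or (P iff Q) = 2/3 or 1/6 = 2/3
P or P = 1/6 or 1/6 = 1/6
(P or P) or Q = 1/6 or 2/3 = 2/3
not ((P or P) or Q) = not 2/3 = 0
((Q or Q) or (P iff Q)) or not ((P or P) or Q) = 2/3 or 0 = 2/3
((((Q iff Q) or P) or (Q iff P)) implies (Q iff P)) iff (((Q or Q) or (P iff Q)) or not ((P or P) or Q)) = 1/6 iff 2/3 = 1/6

1/6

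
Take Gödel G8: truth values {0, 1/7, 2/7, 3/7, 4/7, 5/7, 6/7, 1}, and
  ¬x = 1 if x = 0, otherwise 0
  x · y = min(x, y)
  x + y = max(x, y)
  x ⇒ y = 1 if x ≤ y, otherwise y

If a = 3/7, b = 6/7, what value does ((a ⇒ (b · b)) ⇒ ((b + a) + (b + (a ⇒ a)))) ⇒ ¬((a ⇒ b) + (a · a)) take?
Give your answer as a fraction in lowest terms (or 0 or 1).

b · b = 6/7 · 6/7 = 6/7
a ⇒ (b · b) = 3/7 ⇒ 6/7 = 1
b + a = 6/7 + 3/7 = 6/7
a ⇒ a = 3/7 ⇒ 3/7 = 1
b + (a ⇒ a) = 6/7 + 1 = 1
(b + a) + (b + (a ⇒ a)) = 6/7 + 1 = 1
(a ⇒ (b · b)) ⇒ ((b + a) + (b + (a ⇒ a))) = 1 ⇒ 1 = 1
a ⇒ b = 3/7 ⇒ 6/7 = 1
a · a = 3/7 · 3/7 = 3/7
(a ⇒ b) + (a · a) = 1 + 3/7 = 1
¬((a ⇒ b) + (a · a)) = ¬1 = 0
((a ⇒ (b · b)) ⇒ ((b + a) + (b + (a ⇒ a)))) ⇒ ¬((a ⇒ b) + (a · a)) = 1 ⇒ 0 = 0

0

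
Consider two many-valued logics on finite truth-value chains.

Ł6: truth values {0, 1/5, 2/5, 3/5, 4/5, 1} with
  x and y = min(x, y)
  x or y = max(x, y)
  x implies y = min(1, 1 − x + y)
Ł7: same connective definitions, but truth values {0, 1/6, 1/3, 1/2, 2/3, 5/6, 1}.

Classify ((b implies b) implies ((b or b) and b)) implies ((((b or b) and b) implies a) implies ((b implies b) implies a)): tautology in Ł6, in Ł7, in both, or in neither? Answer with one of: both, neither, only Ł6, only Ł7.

In Ł6: every assignment gives 1 — tautology.
In Ł7: every assignment gives 1 — tautology.

both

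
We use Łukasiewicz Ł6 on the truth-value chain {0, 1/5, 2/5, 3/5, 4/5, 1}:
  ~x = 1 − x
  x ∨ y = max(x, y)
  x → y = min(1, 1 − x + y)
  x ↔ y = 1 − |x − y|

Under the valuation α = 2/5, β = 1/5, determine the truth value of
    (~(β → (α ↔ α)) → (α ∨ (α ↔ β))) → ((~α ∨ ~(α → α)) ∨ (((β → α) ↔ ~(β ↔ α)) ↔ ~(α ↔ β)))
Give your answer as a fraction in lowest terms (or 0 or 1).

α ↔ α = 2/5 ↔ 2/5 = 1
β → (α ↔ α) = 1/5 → 1 = 1
~(β → (α ↔ α)) = ~1 = 0
α ↔ β = 2/5 ↔ 1/5 = 4/5
α ∨ (α ↔ β) = 2/5 ∨ 4/5 = 4/5
~(β → (α ↔ α)) → (α ∨ (α ↔ β)) = 0 → 4/5 = 1
~α = ~2/5 = 3/5
α → α = 2/5 → 2/5 = 1
~(α → α) = ~1 = 0
~α ∨ ~(α → α) = 3/5 ∨ 0 = 3/5
β → α = 1/5 → 2/5 = 1
β ↔ α = 1/5 ↔ 2/5 = 4/5
~(β ↔ α) = ~4/5 = 1/5
(β → α) ↔ ~(β ↔ α) = 1 ↔ 1/5 = 1/5
α ↔ β = 2/5 ↔ 1/5 = 4/5
~(α ↔ β) = ~4/5 = 1/5
((β → α) ↔ ~(β ↔ α)) ↔ ~(α ↔ β) = 1/5 ↔ 1/5 = 1
(~α ∨ ~(α → α)) ∨ (((β → α) ↔ ~(β ↔ α)) ↔ ~(α ↔ β)) = 3/5 ∨ 1 = 1
(~(β → (α ↔ α)) → (α ∨ (α ↔ β))) → ((~α ∨ ~(α → α)) ∨ (((β → α) ↔ ~(β ↔ α)) ↔ ~(α ↔ β))) = 1 → 1 = 1

1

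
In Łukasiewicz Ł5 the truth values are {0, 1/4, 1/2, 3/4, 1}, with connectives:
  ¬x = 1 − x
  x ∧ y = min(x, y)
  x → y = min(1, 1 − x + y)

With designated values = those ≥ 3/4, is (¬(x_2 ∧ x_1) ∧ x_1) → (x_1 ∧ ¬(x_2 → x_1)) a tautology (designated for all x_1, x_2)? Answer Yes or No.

No

Counterexample: take x_1 = 1/2, x_2 = 0.
x_2 ∧ x_1 = 0 ∧ 1/2 = 0
¬(x_2 ∧ x_1) = ¬0 = 1
¬(x_2 ∧ x_1) ∧ x_1 = 1 ∧ 1/2 = 1/2
x_2 → x_1 = 0 → 1/2 = 1
¬(x_2 → x_1) = ¬1 = 0
x_1 ∧ ¬(x_2 → x_1) = 1/2 ∧ 0 = 0
(¬(x_2 ∧ x_1) ∧ x_1) → (x_1 ∧ ¬(x_2 → x_1)) = 1/2 → 0 = 1/2
This gives 1/2, which is below 3/4.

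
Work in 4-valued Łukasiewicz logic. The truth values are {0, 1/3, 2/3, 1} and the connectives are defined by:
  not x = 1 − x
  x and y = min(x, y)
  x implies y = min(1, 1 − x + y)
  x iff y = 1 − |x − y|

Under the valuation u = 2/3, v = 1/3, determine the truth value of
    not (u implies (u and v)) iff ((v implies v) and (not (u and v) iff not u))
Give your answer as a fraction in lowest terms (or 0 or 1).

2/3

u and v = 2/3 and 1/3 = 1/3
u implies (u and v) = 2/3 implies 1/3 = 2/3
not (u implies (u and v)) = not 2/3 = 1/3
v implies v = 1/3 implies 1/3 = 1
u and v = 2/3 and 1/3 = 1/3
not (u and v) = not 1/3 = 2/3
not u = not 2/3 = 1/3
not (u and v) iff not u = 2/3 iff 1/3 = 2/3
(v implies v) and (not (u and v) iff not u) = 1 and 2/3 = 2/3
not (u implies (u and v)) iff ((v implies v) and (not (u and v) iff not u)) = 1/3 iff 2/3 = 2/3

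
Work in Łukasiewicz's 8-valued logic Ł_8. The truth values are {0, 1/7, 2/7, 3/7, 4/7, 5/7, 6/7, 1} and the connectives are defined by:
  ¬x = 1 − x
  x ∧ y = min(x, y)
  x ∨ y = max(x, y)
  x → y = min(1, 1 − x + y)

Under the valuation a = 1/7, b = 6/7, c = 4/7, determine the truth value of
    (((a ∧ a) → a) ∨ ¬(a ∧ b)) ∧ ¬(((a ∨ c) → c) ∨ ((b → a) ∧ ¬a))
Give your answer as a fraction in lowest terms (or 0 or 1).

0

a ∧ a = 1/7 ∧ 1/7 = 1/7
(a ∧ a) → a = 1/7 → 1/7 = 1
a ∧ b = 1/7 ∧ 6/7 = 1/7
¬(a ∧ b) = ¬1/7 = 6/7
((a ∧ a) → a) ∨ ¬(a ∧ b) = 1 ∨ 6/7 = 1
a ∨ c = 1/7 ∨ 4/7 = 4/7
(a ∨ c) → c = 4/7 → 4/7 = 1
b → a = 6/7 → 1/7 = 2/7
¬a = ¬1/7 = 6/7
(b → a) ∧ ¬a = 2/7 ∧ 6/7 = 2/7
((a ∨ c) → c) ∨ ((b → a) ∧ ¬a) = 1 ∨ 2/7 = 1
¬(((a ∨ c) → c) ∨ ((b → a) ∧ ¬a)) = ¬1 = 0
(((a ∧ a) → a) ∨ ¬(a ∧ b)) ∧ ¬(((a ∨ c) → c) ∨ ((b → a) ∧ ¬a)) = 1 ∧ 0 = 0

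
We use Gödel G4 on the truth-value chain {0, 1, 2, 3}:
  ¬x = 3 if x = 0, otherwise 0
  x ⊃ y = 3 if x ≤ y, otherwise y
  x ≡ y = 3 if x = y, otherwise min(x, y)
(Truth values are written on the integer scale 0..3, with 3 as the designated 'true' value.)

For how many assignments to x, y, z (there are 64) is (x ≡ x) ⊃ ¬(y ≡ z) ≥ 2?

value 3: 24 assignments (counts)
value 0: 40 assignments
So 24 of the 64 assignments meet the threshold.

24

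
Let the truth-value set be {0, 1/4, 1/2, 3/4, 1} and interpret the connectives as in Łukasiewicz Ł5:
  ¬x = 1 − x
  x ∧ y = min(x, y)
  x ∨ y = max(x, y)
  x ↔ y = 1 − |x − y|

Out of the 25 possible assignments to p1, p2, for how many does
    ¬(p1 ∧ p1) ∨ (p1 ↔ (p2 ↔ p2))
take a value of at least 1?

value 1: 10 assignments (counts)
value 3/4: 10 assignments
value 1/2: 5 assignments
So 10 of the 25 assignments meet the threshold.

10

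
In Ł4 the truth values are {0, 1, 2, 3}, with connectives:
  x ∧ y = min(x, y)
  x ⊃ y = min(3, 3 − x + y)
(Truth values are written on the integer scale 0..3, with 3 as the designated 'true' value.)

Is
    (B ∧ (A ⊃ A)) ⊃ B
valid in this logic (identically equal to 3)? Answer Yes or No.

A = 0, B = 0 ↦ 3
A = 0, B = 1 ↦ 3
A = 0, B = 2 ↦ 3
A = 0, B = 3 ↦ 3
A = 1, B = 0 ↦ 3
A = 1, B = 1 ↦ 3
A = 1, B = 2 ↦ 3
A = 1, B = 3 ↦ 3
A = 2, B = 0 ↦ 3
A = 2, B = 1 ↦ 3
A = 2, B = 2 ↦ 3
A = 2, B = 3 ↦ 3
A = 3, B = 0 ↦ 3
A = 3, B = 1 ↦ 3
A = 3, B = 2 ↦ 3
A = 3, B = 3 ↦ 3
Every assignment gives a value ≥ 3.

Yes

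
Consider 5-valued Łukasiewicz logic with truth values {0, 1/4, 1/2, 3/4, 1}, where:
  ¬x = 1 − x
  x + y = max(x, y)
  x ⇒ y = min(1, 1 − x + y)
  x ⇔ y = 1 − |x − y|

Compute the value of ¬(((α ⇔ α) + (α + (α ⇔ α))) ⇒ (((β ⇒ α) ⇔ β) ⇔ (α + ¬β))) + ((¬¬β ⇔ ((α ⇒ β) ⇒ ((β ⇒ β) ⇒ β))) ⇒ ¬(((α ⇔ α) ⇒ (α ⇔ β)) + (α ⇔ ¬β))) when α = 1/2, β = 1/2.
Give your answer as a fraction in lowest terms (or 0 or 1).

0

α ⇔ α = 1/2 ⇔ 1/2 = 1
α ⇔ α = 1/2 ⇔ 1/2 = 1
α + (α ⇔ α) = 1/2 + 1 = 1
(α ⇔ α) + (α + (α ⇔ α)) = 1 + 1 = 1
β ⇒ α = 1/2 ⇒ 1/2 = 1
(β ⇒ α) ⇔ β = 1 ⇔ 1/2 = 1/2
¬β = ¬1/2 = 1/2
α + ¬β = 1/2 + 1/2 = 1/2
((β ⇒ α) ⇔ β) ⇔ (α + ¬β) = 1/2 ⇔ 1/2 = 1
((α ⇔ α) + (α + (α ⇔ α))) ⇒ (((β ⇒ α) ⇔ β) ⇔ (α + ¬β)) = 1 ⇒ 1 = 1
¬(((α ⇔ α) + (α + (α ⇔ α))) ⇒ (((β ⇒ α) ⇔ β) ⇔ (α + ¬β))) = ¬1 = 0
¬β = ¬1/2 = 1/2
¬¬β = ¬1/2 = 1/2
α ⇒ β = 1/2 ⇒ 1/2 = 1
β ⇒ β = 1/2 ⇒ 1/2 = 1
(β ⇒ β) ⇒ β = 1 ⇒ 1/2 = 1/2
(α ⇒ β) ⇒ ((β ⇒ β) ⇒ β) = 1 ⇒ 1/2 = 1/2
¬¬β ⇔ ((α ⇒ β) ⇒ ((β ⇒ β) ⇒ β)) = 1/2 ⇔ 1/2 = 1
α ⇔ α = 1/2 ⇔ 1/2 = 1
α ⇔ β = 1/2 ⇔ 1/2 = 1
(α ⇔ α) ⇒ (α ⇔ β) = 1 ⇒ 1 = 1
¬β = ¬1/2 = 1/2
α ⇔ ¬β = 1/2 ⇔ 1/2 = 1
((α ⇔ α) ⇒ (α ⇔ β)) + (α ⇔ ¬β) = 1 + 1 = 1
¬(((α ⇔ α) ⇒ (α ⇔ β)) + (α ⇔ ¬β)) = ¬1 = 0
(¬¬β ⇔ ((α ⇒ β) ⇒ ((β ⇒ β) ⇒ β))) ⇒ ¬(((α ⇔ α) ⇒ (α ⇔ β)) + (α ⇔ ¬β)) = 1 ⇒ 0 = 0
¬(((α ⇔ α) + (α + (α ⇔ α))) ⇒ (((β ⇒ α) ⇔ β) ⇔ (α + ¬β))) + ((¬¬β ⇔ ((α ⇒ β) ⇒ ((β ⇒ β) ⇒ β))) ⇒ ¬(((α ⇔ α) ⇒ (α ⇔ β)) + (α ⇔ ¬β))) = 0 + 0 = 0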